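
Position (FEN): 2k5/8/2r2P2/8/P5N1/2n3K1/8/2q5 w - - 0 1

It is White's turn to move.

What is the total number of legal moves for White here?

13

White to move; king on g3.
In check: no.
Legal moves: Nh6, Ne5, Ne3, Nh2, Nf2, Kh4, Kh3, Kf3, Kh2, Kg2, Kf2, f7, a5.
Count: 13.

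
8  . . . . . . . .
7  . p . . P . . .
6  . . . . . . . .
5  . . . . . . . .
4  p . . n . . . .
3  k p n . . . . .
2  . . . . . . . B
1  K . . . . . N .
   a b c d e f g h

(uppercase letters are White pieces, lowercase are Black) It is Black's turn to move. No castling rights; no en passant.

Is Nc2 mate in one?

yes

After Nc2: white king on a1; in check: yes, from the black knight on c2.
King squares — b1: attacked by Nc3; a2: attacked by Ka3; b2: attacked by Ka3.
White has no legal moves → checkmate.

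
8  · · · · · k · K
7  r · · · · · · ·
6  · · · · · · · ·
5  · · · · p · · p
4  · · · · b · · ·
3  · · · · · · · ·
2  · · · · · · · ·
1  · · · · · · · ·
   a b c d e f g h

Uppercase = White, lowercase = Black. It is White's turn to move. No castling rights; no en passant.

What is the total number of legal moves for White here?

0

White to move; king on h8.
In check: no.
Legal moves: none.
Count: 0.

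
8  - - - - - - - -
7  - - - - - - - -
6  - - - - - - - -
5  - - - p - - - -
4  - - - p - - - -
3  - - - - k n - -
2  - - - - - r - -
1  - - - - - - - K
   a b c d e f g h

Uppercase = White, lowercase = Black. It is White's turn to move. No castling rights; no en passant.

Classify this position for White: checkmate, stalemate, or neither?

White to move; white king on h1.
In check: no.
King squares — g1: attacked by Nf3; g2: attacked by Rf2; h2: attacked by Rf2.
Legal moves for White: none.
Not in check and no legal moves → stalemate.

stalemate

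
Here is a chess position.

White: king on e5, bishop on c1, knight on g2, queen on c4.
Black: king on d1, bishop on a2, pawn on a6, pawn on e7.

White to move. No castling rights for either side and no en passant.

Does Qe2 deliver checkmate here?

After Qe2: black king on d1; in check: yes, from the white queen on e2.
Black has 2 legal replies: Kxe2, Kxc1.
In check but a legal move exists → not checkmate.

no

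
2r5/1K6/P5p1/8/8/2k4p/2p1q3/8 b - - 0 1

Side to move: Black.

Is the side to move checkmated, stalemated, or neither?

Black to move; black king on c3.
In check: no.
Legal moves for Black include: Rh8, Rg8, Rf8, Re8, Rd8, Rb8+, Ra8, Rc7+, Rc6, Rc5, Rc4, Kd4, Kc4, Kb4, Kd3, Kb3, Kd2, Kb2, ... (list truncated; more exist).
Black has legal moves and is not in check → neither.

neither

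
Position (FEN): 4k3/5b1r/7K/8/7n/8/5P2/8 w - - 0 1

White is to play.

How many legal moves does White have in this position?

White to move; king on h6.
In check: yes, from the black rook on h7.
Legal moves: Kxh7, Kg5.
Count: 2.

2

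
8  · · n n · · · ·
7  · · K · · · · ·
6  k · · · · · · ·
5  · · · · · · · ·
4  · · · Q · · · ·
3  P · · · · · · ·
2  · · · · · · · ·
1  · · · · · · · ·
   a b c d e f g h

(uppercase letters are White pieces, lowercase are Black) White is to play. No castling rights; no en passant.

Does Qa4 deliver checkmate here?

yes

After Qa4: black king on a6; in check: yes, from the white queen on a4.
King squares — a5: attacked by Qa4; b5: attacked by Qa4; b6: attacked by Kc7; a7: attacked by Qa4; b7: attacked by Kc7.
Black has no legal moves → checkmate.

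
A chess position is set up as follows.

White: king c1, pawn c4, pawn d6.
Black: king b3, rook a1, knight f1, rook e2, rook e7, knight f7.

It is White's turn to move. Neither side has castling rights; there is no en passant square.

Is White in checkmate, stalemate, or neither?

White to move; white king on c1.
In check: yes, from the black rook on a1.
King squares — b1: attacked by Ra1; d1: attacked by Ra1; b2: attacked by Re2; c2: attacked by Re2; d2: attacked by Nf1.
Legal moves for White: none.
In check with no legal moves → checkmate.

checkmate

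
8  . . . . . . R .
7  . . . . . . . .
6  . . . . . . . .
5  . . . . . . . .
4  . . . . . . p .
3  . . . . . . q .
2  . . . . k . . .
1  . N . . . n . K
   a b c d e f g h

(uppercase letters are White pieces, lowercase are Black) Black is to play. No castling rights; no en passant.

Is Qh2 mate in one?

yes

After Qh2: white king on h1; in check: yes, from the black queen on h2.
King squares — g1: attacked by Qh2; g2: attacked by Qh2; h2: attacked by Nf1.
White has no legal moves → checkmate.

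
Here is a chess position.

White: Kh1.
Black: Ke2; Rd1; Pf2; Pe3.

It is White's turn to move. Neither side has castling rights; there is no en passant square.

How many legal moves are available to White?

2

White to move; king on h1.
In check: yes, from the black rook on d1.
Legal moves: Kh2, Kg2.
Count: 2.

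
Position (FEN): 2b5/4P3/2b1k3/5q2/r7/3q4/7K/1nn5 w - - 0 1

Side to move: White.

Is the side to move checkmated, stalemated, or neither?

neither

White to move; white king on h2.
In check: no.
Legal moves for White: Kg1, e8=Q+, e8=R+, e8=B, e8=N.
White has 5 legal moves and is not in check → neither.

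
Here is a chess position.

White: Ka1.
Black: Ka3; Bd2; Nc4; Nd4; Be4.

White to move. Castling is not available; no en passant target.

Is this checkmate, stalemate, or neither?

White to move; white king on a1.
In check: no.
King squares — b1: attacked by Be4; a2: attacked by Ka3; b2: attacked by Ka3.
Legal moves for White: none.
Not in check and no legal moves → stalemate.

stalemate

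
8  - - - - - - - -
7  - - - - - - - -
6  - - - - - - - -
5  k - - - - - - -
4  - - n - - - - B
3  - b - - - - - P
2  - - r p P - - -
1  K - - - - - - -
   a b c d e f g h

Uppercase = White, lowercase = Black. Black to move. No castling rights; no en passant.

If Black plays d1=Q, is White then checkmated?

yes

After d1=Q: white king on a1; in check: yes, from the black queen on d1.
King squares — b1: attacked by Qd1; a2: attacked by Rc2; b2: attacked by Rc2.
White has no legal moves → checkmate.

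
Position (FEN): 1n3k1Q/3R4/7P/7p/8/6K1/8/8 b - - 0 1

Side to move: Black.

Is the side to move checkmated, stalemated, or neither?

checkmate

Black to move; black king on f8.
In check: yes, from the white queen on h8.
King squares — e7: attacked by Rd7; f7: attacked by Rd7; g7: attacked by Ph6; e8: attacked by Qh8; g8: attacked by Qh8.
Legal moves for Black: none.
In check with no legal moves → checkmate.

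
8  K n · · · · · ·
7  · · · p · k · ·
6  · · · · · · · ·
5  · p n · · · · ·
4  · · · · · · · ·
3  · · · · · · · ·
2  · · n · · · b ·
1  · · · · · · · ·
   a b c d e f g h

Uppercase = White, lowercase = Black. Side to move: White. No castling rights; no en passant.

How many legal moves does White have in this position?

2

White to move; king on a8.
In check: yes, from the black bishop on g2.
Legal moves: Kxb8, Ka7.
Count: 2.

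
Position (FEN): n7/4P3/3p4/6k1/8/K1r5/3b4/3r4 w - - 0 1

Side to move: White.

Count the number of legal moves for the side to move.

White to move; king on a3.
In check: yes, from the black rook on c3.
Legal moves: Kb4, Ka4, Kb2, Ka2.
Count: 4.

4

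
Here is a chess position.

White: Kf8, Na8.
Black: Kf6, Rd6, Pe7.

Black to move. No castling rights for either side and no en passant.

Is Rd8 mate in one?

After Rd8: white king on f8; in check: yes, from the black rook on d8.
King squares — e7: attacked by Kf6; f7: attacked by Kf6; g7: attacked by Kf6; e8: attacked by Rd8; g8: attacked by Rd8.
White has no legal moves → checkmate.

yes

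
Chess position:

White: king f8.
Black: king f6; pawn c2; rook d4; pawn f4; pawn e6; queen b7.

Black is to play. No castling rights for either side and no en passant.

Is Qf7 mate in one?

yes

After Qf7: white king on f8; in check: yes, from the black queen on f7.
King squares — e7: attacked by Kf6; f7: attacked by Kf6; g7: attacked by Kf6; e8: attacked by Qf7; g8: attacked by Qf7.
White has no legal moves → checkmate.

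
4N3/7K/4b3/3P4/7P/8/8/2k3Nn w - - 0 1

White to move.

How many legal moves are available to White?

White to move; king on h7.
In check: no.
Legal moves: Ng7, Nc7, Nf6, Nd6, Kh8, Kg7, Kh6, Kg6, Nh3, Nf3, Ne2+, dxe6, d6, h5.
Count: 14.

14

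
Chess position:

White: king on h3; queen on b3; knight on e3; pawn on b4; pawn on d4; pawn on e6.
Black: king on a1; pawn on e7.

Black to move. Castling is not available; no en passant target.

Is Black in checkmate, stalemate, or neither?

stalemate

Black to move; black king on a1.
In check: no.
King squares — b1: attacked by Qb3; a2: attacked by Qb3; b2: attacked by Qb3.
Legal moves for Black: none.
Not in check and no legal moves → stalemate.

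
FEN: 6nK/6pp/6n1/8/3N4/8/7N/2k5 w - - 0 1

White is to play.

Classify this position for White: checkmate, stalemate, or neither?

neither

White to move; white king on h8.
In check: yes, from the black knight on g6.
King squares — g7: available; h7: available; g8: available.
Legal moves for White: Kxg8, Kxh7, Kxg7.
White is in check but has 3 legal moves → neither.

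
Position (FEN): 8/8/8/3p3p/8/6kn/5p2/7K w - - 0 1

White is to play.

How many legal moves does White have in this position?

0

White to move; king on h1.
In check: no.
Legal moves: none.
Count: 0.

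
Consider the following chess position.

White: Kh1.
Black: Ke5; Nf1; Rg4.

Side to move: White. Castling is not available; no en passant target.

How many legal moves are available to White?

0

White to move; king on h1.
In check: no.
Legal moves: none.
Count: 0.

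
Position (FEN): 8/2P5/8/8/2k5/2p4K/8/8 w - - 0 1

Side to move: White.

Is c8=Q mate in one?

no

After c8=Q: black king on c4; in check: yes, from the white queen on c8.
Black has 6 legal replies: Kd5, Kb5, Kd4, Kb4, Kd3, Kb3.
In check but a legal move exists → not checkmate.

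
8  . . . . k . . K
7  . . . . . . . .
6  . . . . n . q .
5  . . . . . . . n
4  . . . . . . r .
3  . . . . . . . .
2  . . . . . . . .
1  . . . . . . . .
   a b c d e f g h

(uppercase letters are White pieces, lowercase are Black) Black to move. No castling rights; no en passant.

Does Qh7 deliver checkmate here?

After Qh7: white king on h8; in check: yes, from the black queen on h7.
White has 1 legal reply: Kxh7.
In check but a legal move exists → not checkmate.

no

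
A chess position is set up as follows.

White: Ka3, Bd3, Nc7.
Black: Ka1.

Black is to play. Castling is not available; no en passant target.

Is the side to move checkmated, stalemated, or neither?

stalemate

Black to move; black king on a1.
In check: no.
King squares — b1: attacked by Bd3; a2: attacked by Ka3; b2: attacked by Ka3.
Legal moves for Black: none.
Not in check and no legal moves → stalemate.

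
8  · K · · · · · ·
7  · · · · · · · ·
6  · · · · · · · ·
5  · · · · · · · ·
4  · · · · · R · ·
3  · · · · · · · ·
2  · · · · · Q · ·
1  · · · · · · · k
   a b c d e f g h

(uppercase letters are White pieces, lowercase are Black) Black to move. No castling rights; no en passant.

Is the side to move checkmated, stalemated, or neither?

Black to move; black king on h1.
In check: no.
King squares — g1: attacked by Qf2; g2: attacked by Qf2; h2: attacked by Qf2.
Legal moves for Black: none.
Not in check and no legal moves → stalemate.

stalemate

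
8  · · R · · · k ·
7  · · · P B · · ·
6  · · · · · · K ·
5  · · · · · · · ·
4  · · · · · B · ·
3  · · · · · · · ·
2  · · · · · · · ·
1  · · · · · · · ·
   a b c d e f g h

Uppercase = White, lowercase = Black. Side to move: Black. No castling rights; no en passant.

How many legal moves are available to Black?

Black to move; king on g8.
In check: yes, from the white rook on c8.
Legal moves: none.
Count: 0.

0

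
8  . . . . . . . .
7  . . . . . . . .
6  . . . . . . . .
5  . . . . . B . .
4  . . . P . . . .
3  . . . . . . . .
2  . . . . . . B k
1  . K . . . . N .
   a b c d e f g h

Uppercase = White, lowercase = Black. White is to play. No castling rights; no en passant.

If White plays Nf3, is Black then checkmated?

After Nf3: black king on h2; in check: yes, from the white knight on f3.
Black has 2 legal replies: Kg3, Kxg2.
In check but a legal move exists → not checkmate.

no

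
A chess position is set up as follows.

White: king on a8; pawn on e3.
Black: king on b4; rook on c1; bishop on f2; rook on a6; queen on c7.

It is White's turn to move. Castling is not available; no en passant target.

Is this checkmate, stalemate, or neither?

checkmate

White to move; white king on a8.
In check: yes, from the black rook on a6.
King squares — a7: attacked by Ra6; b7: attacked by Qc7; b8: attacked by Qc7.
Legal moves for White: none.
In check with no legal moves → checkmate.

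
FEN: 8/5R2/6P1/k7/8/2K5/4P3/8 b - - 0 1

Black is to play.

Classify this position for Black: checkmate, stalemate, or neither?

Black to move; black king on a5.
In check: no.
Legal moves for Black: Kb6, Ka6, Kb5, Ka4.
Black has 4 legal moves and is not in check → neither.

neither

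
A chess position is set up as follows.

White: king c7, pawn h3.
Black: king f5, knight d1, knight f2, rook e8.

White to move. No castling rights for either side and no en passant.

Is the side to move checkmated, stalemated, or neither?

White to move; white king on c7.
In check: no.
Legal moves for White: Kd7, Kb7, Kd6, Kc6, Kb6, h4.
White has 6 legal moves and is not in check → neither.

neither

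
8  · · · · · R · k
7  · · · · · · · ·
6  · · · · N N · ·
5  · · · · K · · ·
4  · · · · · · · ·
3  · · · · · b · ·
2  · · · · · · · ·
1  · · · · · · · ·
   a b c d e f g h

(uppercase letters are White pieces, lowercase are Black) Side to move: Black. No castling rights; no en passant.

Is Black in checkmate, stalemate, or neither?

Black to move; black king on h8.
In check: yes, from the white rook on f8.
King squares — g7: attacked by Ne6; h7: attacked by Nf6; g8: attacked by Nf6.
Legal moves for Black: none.
In check with no legal moves → checkmate.

checkmate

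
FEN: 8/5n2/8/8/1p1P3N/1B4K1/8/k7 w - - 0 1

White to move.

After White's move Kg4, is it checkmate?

no

After Kg4: black king on a1; in check: no.
Black is not in check, so this cannot be checkmate.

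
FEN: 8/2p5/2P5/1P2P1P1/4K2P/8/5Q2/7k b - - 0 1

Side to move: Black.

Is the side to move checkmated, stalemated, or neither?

stalemate

Black to move; black king on h1.
In check: no.
King squares — g1: attacked by Qf2; g2: attacked by Qf2; h2: attacked by Qf2.
Legal moves for Black: none.
Not in check and no legal moves → stalemate.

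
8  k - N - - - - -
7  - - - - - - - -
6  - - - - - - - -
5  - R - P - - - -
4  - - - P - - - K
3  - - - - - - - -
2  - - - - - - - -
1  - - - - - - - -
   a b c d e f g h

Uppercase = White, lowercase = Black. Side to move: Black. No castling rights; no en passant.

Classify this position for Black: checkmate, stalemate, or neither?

stalemate

Black to move; black king on a8.
In check: no.
King squares — a7: attacked by Nc8; b7: attacked by Rb5; b8: attacked by Rb5.
Legal moves for Black: none.
Not in check and no legal moves → stalemate.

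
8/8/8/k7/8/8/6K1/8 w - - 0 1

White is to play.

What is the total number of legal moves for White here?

White to move; king on g2.
In check: no.
Legal moves: Kh3, Kg3, Kf3, Kh2, Kf2, Kh1, Kg1, Kf1.
Count: 8.

8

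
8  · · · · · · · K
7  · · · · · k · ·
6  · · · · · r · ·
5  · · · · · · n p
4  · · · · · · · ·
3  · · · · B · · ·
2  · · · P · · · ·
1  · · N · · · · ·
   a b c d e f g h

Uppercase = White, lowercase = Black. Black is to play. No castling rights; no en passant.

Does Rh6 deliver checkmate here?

After Rh6: white king on h8; in check: yes, from the black rook on h6.
King squares — g7: attacked by Kf7; h7: attacked by Ng5; g8: attacked by Kf7.
White has no legal moves → checkmate.

yes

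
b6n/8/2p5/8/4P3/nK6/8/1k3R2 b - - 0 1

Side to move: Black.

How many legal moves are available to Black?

Black to move; king on b1.
In check: yes, from the white rook on f1.
Legal moves: none.
Count: 0.

0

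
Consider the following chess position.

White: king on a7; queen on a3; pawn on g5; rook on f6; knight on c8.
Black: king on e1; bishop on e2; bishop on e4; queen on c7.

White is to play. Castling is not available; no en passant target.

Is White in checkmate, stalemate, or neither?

White to move; white king on a7.
In check: yes, from the black queen on c7.
King squares — a6: attacked by Be2; b6: attacked by Qc7; b7: attacked by Be4; a8: attacked by Be4; b8: attacked by Qc7.
Legal moves for White: none.
In check with no legal moves → checkmate.

checkmate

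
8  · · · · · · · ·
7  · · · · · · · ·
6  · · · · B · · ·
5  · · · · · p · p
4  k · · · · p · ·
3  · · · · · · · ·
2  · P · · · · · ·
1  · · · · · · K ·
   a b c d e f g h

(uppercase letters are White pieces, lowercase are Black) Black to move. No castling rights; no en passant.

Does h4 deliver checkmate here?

no

After h4: white king on g1; in check: no.
White is not in check, so this cannot be checkmate.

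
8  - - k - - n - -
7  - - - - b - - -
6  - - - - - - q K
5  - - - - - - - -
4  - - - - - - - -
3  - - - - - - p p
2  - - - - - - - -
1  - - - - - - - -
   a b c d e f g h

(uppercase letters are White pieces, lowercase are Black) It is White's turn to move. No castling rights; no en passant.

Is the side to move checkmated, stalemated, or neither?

checkmate

White to move; white king on h6.
In check: yes, from the black queen on g6.
King squares — g5: attacked by Qg6; h5: attacked by Qg6; g6: attacked by Nf8; g7: attacked by Qg6; h7: attacked by Qg6.
Legal moves for White: none.
In check with no legal moves → checkmate.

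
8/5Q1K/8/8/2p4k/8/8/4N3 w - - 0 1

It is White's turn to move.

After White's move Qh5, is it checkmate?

After Qh5: black king on h4; in check: yes, from the white queen on h5.
Black has 2 legal replies: Kxh5, Kg3.
In check but a legal move exists → not checkmate.

no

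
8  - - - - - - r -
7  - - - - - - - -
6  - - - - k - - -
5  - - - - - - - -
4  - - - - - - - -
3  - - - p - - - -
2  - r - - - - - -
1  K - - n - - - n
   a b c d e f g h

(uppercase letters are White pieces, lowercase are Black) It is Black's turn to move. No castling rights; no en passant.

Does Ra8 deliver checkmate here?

yes

After Ra8: white king on a1; in check: yes, from the black rook on a8.
King squares — b1: attacked by Rb2; a2: attacked by Rb2; b2: attacked by Nd1.
White has no legal moves → checkmate.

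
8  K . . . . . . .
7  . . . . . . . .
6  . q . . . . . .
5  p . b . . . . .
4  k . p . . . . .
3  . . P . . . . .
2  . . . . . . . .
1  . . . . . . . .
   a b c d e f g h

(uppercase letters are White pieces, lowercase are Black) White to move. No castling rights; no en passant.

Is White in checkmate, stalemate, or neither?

White to move; white king on a8.
In check: no.
King squares — a7: attacked by Qb6; b7: attacked by Qb6; b8: attacked by Qb6.
Legal moves for White: none.
Not in check and no legal moves → stalemate.

stalemate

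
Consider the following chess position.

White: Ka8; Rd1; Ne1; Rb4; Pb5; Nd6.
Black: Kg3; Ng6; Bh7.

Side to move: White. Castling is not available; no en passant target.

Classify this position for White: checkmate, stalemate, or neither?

White to move; white king on a8.
In check: no.
Legal moves for White include: Kb8, Kb7, Ka7, Ne8, Nc8, Nf7, Nb7, Nf5+, Ne4+, Nc4, Rh4, Rg4+, Rf4, Re4, Rbd4, Rc4, Ra4, Rb3+, ... (list truncated; more exist).
White has legal moves and is not in check → neither.

neither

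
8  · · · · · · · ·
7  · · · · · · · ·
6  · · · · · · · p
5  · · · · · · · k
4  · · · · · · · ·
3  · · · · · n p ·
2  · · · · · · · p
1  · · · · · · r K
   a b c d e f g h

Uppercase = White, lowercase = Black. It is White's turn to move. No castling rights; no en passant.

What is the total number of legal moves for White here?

White to move; king on h1.
In check: yes, from the black rook on g1.
Legal moves: none.
Count: 0.

0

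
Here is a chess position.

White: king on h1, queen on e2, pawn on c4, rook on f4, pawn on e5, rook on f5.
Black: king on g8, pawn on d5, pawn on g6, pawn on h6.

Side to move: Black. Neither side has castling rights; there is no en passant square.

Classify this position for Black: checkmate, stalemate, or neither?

Black to move; black king on g8.
In check: no.
Legal moves for Black: Kh8, Kh7, Kg7, gxf5, dxc4, h5, g5, d4.
Black has 8 legal moves and is not in check → neither.

neither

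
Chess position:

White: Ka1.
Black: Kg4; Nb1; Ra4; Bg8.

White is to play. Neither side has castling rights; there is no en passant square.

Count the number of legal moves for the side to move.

White to move; king on a1.
In check: yes, from the black rook on a4.
Legal moves: Kb2, Kxb1.
Count: 2.

2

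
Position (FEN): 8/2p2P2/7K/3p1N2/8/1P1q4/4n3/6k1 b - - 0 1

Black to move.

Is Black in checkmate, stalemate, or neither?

Black to move; black king on g1.
In check: no.
Legal moves for Black include: Qa6+, Qxf5, Qb5, Qe4, Qd4, Qc4, Qh3+, Qg3, Qf3, Qe3+, Qc3, Qxb3, Qd2+, Qc2, Qd1, Qb1, Nf4, Nd4, ... (list truncated; more exist).
Black has legal moves and is not in check → neither.

neither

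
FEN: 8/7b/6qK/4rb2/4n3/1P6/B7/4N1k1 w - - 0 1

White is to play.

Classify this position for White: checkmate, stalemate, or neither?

checkmate

White to move; white king on h6.
In check: yes, from the black queen on g6.
King squares — g5: attacked by Ne4; h5: attacked by Qg6; g6: attacked by Bf5; g7: attacked by Qg6; h7: attacked by Qg6.
Legal moves for White: none.
In check with no legal moves → checkmate.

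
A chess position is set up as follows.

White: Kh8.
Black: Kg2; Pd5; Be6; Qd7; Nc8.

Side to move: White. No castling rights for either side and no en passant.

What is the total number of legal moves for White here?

0

White to move; king on h8.
In check: no.
Legal moves: none.
Count: 0.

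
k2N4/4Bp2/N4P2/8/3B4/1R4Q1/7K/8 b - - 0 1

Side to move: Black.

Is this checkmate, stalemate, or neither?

Black to move; black king on a8.
In check: no.
King squares — a7: attacked by Bd4; b7: attacked by Rb3; b8: attacked by Rb3.
Legal moves for Black: none.
Not in check and no legal moves → stalemate.

stalemate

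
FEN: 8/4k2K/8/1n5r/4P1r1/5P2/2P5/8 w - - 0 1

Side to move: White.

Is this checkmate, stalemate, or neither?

checkmate

White to move; white king on h7.
In check: yes, from the black rook on h5.
King squares — g6: attacked by Rg4; h6: attacked by Rh5; g7: attacked by Rg4; g8: attacked by Rg4; h8: attacked by Rh5.
Legal moves for White: none.
In check with no legal moves → checkmate.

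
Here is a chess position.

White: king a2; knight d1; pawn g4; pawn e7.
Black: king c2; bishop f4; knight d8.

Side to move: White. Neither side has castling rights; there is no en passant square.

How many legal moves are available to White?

15

White to move; king on a2.
In check: no.
Legal moves: Ka3, Ka1, Ne3+, Nc3, Nf2, Nb2, exd8=Q, exd8=R, exd8=B, exd8=N, e8=Q, e8=R, e8=B, e8=N, g5.
Count: 15.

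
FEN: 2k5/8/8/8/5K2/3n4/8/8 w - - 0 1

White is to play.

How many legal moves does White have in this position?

White to move; king on f4.
In check: yes, from the black knight on d3.
Legal moves: Kg5, Kf5, Kg4, Ke4, Kg3, Kf3, Ke3.
Count: 7.

7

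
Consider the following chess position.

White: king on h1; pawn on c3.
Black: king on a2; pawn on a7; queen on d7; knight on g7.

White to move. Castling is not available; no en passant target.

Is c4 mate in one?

After c4: black king on a2; in check: no.
Black is not in check, so this cannot be checkmate.

no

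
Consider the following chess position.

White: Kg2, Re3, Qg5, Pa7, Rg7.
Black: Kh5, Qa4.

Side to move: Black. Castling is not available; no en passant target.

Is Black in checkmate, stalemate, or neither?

Black to move; black king on h5.
In check: yes, from the white queen on g5.
King squares — g4: attacked by Qg5; h4: attacked by Qg5; g5: attacked by Rg7; g6: attacked by Qg5; h6: attacked by Qg5.
Legal moves for Black: none.
In check with no legal moves → checkmate.

checkmate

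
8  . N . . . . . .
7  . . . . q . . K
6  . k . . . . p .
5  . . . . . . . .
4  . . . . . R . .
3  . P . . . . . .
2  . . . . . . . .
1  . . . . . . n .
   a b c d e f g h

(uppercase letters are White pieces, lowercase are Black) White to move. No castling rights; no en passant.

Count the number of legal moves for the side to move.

White to move; king on h7.
In check: yes, from the black queen on e7.
Legal moves: Kh8, Kg8, Kh6, Kxg6, Rf7.
Count: 5.

5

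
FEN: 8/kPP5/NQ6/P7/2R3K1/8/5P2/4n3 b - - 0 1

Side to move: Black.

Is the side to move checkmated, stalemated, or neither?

checkmate

Black to move; black king on a7.
In check: yes, from the white queen on b6.
King squares — a6: attacked by Qb6; b6: attacked by Pa5; b7: attacked by Qb6; a8: attacked by Pb7; b8: attacked by Na6.
Legal moves for Black: none.
In check with no legal moves → checkmate.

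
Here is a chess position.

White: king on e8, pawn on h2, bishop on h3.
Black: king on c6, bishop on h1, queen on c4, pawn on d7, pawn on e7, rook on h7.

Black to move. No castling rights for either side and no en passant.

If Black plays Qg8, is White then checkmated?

yes

After Qg8: white king on e8; in check: yes, from the black queen on g8.
King squares — d7: attacked by Kc6; e7: attacked by Rh7; f7: attacked by Rh7; d8: attacked by Qg8; f8: attacked by Qg8.
White has no legal moves → checkmate.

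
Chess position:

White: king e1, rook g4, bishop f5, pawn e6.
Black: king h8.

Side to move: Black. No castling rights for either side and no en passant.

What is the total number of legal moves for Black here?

0

Black to move; king on h8.
In check: no.
Legal moves: none.
Count: 0.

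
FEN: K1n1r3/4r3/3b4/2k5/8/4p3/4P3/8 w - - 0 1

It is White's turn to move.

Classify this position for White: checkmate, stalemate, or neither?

stalemate

White to move; white king on a8.
In check: no.
King squares — a7: attacked by Re7; b7: attacked by Re7; b8: attacked by Bd6.
Legal moves for White: none.
Not in check and no legal moves → stalemate.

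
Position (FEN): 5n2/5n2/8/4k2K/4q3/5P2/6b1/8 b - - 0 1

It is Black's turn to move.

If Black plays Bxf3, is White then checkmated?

yes

After Bxf3: white king on h5; in check: yes, from the black bishop on f3.
King squares — g4: attacked by Bf3; h4: attacked by Qe4; g5: attacked by Nf7; g6: attacked by Qe4; h6: attacked by Nf7.
White has no legal moves → checkmate.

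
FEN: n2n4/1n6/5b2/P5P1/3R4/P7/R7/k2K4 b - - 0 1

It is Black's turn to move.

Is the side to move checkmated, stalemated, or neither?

Black to move; black king on a1.
In check: yes, from the white rook on a2.
Legal moves for Black: Kxa2, Kb1.
Black is in check but has 2 legal moves → neither.

neither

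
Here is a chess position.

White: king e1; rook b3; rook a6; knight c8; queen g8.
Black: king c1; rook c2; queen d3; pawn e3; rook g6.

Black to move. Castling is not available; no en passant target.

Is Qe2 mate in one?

After Qe2: white king on e1; in check: yes, from the black queen on e2.
King squares — d1: attacked by Kc1; f1: attacked by Qe2; d2: attacked by Kc1; e2: attacked by Rc2; f2: attacked by Qe2.
White has no legal moves → checkmate.

yes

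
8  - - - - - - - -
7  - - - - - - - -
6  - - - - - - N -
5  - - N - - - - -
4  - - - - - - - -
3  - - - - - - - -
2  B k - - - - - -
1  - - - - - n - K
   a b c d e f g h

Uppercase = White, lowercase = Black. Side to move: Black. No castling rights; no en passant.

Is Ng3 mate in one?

no

After Ng3: white king on h1; in check: yes, from the black knight on g3.
White has 3 legal replies: Kh2, Kg2, Kg1.
In check but a legal move exists → not checkmate.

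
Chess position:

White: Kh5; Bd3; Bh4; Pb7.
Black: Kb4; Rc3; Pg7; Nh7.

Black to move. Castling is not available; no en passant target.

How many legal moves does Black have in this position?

Black to move; king on b4.
In check: no.
Legal moves: Nf8, Nf6+, Ng5, Kc5, Ka5, Ka4, Kb3, Ka3, Rc8, Rc7, Rc6, Rc5+, Rc4, Rxd3, Rb3, Ra3, Rc2, Rc1, g6+, g5.
Count: 20.

20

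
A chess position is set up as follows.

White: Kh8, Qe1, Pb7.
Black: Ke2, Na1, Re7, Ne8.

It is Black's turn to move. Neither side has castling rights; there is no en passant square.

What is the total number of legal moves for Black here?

3

Black to move; king on e2.
In check: yes, from the white queen on e1.
Legal moves: Kf3, Kd3, Kxe1.
Count: 3.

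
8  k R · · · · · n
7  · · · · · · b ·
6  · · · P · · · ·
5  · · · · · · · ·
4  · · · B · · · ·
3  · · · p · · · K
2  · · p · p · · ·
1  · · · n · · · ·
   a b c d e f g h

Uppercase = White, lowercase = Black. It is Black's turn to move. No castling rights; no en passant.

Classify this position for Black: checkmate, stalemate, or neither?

neither

Black to move; black king on a8.
In check: yes, from the white rook on b8.
King squares — a7: attacked by Bd4; b7: attacked by Rb8; b8: available.
Legal moves for Black: Kxb8.
Black is in check but has 1 legal move → neither.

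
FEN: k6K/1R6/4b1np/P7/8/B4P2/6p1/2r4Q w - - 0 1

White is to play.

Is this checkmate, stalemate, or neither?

neither

White to move; white king on h8.
In check: yes, from the black knight on g6.
King squares — g7: available; h7: available; g8: attacked by Be6.
Legal moves for White: Kh7, Kg7.
White is in check but has 2 legal moves → neither.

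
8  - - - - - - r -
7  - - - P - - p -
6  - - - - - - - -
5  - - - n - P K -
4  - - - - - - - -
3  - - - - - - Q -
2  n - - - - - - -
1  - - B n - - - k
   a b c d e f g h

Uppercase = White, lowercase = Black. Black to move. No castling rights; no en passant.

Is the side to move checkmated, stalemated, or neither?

Black to move; black king on h1.
In check: no.
Legal moves for Black include: Rh8, Rf8, Re8, Rd8, Rc8, Rb8, Ra8, Ne7, Nc7, Nf6, Nb6, Nf4, Ndb4, N5e3, N5c3, Nab4, Nac3, Nxc1, ... (list truncated; more exist).
Black has legal moves and is not in check → neither.

neither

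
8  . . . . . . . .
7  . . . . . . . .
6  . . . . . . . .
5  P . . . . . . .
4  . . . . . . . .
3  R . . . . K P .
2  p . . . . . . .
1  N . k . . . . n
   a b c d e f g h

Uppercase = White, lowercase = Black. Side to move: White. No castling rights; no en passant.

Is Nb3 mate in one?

no

After Nb3: black king on c1; in check: yes, from the white knight on b3.
Black has 4 legal replies: Kc2, Kb2, Kd1, Kb1.
In check but a legal move exists → not checkmate.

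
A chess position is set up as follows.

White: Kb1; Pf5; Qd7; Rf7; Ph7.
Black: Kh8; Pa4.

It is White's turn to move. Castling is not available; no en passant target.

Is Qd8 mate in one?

After Qd8: black king on h8; in check: yes, from the white queen on d8.
King squares — g7: attacked by Rf7; h7: attacked by Rf7; g8: attacked by Ph7.
Black has no legal moves → checkmate.

yes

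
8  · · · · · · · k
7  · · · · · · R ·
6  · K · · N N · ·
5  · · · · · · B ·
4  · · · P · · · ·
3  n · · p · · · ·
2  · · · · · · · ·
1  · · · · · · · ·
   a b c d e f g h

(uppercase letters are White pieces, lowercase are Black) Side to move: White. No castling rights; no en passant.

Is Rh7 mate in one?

yes

After Rh7: black king on h8; in check: yes, from the white rook on h7.
King squares — g7: attacked by Ne6; h7: attacked by Nf6; g8: attacked by Nf6.
Black has no legal moves → checkmate.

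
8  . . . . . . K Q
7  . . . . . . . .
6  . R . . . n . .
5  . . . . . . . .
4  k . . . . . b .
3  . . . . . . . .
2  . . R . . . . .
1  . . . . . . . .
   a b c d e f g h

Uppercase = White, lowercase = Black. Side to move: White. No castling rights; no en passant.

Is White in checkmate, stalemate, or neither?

White to move; white king on g8.
In check: yes, from the black knight on f6.
Legal moves for White: Kf8, Kg7, Kf7, Qxf6, Rxf6.
White is in check but has 5 legal moves → neither.

neither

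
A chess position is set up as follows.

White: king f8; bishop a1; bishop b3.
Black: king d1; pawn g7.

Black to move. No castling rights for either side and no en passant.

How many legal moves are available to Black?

Black to move; king on d1.
In check: yes, from the white bishop on b3.
Legal moves: Ke2, Kd2, Ke1, Kc1.
Count: 4.

4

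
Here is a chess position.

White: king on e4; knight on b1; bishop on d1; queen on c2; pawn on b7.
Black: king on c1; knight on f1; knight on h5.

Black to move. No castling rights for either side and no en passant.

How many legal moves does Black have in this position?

Black to move; king on c1.
In check: yes, from the white queen on c2.
Legal moves: none.
Count: 0.

0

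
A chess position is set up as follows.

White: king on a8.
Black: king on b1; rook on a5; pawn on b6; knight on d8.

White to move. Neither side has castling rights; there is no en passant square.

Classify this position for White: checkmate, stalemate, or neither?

neither

White to move; white king on a8.
In check: yes, from the black rook on a5.
Legal moves for White: Kb8.
White is in check but has 1 legal move → neither.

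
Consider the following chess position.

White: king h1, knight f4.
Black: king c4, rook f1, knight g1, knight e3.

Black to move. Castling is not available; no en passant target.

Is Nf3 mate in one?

After Nf3: white king on h1; in check: yes, from the black rook on f1.
King squares — g1: attacked by Rf1; g2: attacked by Ne3; h2: attacked by Nf3.
White has no legal moves → checkmate.

yes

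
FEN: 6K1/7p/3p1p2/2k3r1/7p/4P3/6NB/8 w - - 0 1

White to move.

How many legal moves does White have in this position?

White to move; king on g8.
In check: yes, from the black rook on g5.
Legal moves: Kh8, Kf8, Kxh7, Kf7.
Count: 4.

4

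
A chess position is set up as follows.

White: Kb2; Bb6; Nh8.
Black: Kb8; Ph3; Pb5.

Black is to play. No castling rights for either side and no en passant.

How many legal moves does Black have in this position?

5

Black to move; king on b8.
In check: no.
Legal moves: Kc8, Ka8, Kb7, b4, h2.
Count: 5.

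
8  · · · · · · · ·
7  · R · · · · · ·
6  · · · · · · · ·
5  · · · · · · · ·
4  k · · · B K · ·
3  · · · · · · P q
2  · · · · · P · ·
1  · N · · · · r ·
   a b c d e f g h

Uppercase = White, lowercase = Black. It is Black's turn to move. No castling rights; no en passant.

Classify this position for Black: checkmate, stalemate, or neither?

neither

Black to move; black king on a4.
In check: no.
Legal moves for Black include: Ka5, Qh8, Qc8, Qh7, Qd7, Qh6+, Qe6, Qh5, Qf5+, Qh4+, Qg4+, Qxg3+, Qh2, Qg2, Qh1, Qf1, Rxg3, Rg2, ... (list truncated; more exist).
Black has legal moves and is not in check → neither.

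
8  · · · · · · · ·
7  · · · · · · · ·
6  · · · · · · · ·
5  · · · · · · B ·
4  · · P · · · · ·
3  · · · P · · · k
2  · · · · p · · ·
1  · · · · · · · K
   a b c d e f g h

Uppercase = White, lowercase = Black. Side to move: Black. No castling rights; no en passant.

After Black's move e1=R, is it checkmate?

yes

After e1=R: white king on h1; in check: yes, from the black rook on e1.
King squares — g1: attacked by Re1; g2: attacked by Kh3; h2: attacked by Kh3.
White has no legal moves → checkmate.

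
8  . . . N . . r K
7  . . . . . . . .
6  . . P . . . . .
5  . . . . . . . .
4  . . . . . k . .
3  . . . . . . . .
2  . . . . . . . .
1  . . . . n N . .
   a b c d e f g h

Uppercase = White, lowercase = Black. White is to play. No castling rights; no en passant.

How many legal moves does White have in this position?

White to move; king on h8.
In check: yes, from the black rook on g8.
Legal moves: Kxg8, Kh7.
Count: 2.

2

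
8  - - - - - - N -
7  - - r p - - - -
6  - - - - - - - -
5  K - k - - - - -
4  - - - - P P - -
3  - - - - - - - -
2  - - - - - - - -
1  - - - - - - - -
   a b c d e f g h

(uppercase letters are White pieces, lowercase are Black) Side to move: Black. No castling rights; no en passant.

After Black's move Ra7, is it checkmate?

After Ra7: white king on a5; in check: yes, from the black rook on a7.
King squares — a4: attacked by Ra7; b4: attacked by Kc5; b5: attacked by Kc5; a6: attacked by Ra7; b6: attacked by Kc5.
White has no legal moves → checkmate.

yes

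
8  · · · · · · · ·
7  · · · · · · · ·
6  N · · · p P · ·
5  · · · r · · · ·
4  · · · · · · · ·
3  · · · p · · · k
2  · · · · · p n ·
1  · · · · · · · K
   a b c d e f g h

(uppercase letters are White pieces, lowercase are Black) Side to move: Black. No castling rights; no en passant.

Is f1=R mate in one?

After f1=R: white king on h1; in check: yes, from the black rook on f1.
King squares — g1: attacked by Rf1; g2: attacked by Kh3; h2: attacked by Kh3.
White has no legal moves → checkmate.

yes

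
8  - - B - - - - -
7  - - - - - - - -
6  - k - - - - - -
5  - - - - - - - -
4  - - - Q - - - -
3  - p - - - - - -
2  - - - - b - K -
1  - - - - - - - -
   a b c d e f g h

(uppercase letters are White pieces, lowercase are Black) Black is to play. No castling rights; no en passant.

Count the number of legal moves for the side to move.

4

Black to move; king on b6.
In check: yes, from the white queen on d4.
Legal moves: Kc7, Kc6, Kb5, Ka5.
Count: 4.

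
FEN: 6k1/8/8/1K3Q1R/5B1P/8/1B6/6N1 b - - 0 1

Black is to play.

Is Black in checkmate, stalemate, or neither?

Black to move; black king on g8.
In check: no.
King squares — f7: attacked by Qf5; g7: attacked by Bb2; h7: attacked by Qf5; f8: attacked by Qf5; h8: attacked by Bb2.
Legal moves for Black: none.
Not in check and no legal moves → stalemate.

stalemate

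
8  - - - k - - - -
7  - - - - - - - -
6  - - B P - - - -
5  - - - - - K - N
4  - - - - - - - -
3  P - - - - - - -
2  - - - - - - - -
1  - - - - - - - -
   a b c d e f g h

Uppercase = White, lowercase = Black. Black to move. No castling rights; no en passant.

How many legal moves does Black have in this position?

Black to move; king on d8.
In check: no.
Legal moves: Kc8.
Count: 1.

1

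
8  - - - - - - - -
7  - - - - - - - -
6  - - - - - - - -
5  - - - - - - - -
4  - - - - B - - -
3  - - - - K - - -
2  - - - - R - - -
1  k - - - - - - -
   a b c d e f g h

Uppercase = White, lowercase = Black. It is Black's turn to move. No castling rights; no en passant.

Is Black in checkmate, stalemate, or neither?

Black to move; black king on a1.
In check: no.
King squares — b1: attacked by Be4; a2: attacked by Re2; b2: attacked by Re2.
Legal moves for Black: none.
Not in check and no legal moves → stalemate.

stalemate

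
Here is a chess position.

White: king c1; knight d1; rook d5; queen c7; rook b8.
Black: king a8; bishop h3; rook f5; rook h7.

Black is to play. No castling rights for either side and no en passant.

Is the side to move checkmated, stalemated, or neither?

checkmate

Black to move; black king on a8.
In check: yes, from the white rook on b8.
King squares — a7: attacked by Qc7; b7: attacked by Qc7; b8: attacked by Qc7.
Legal moves for Black: none.
In check with no legal moves → checkmate.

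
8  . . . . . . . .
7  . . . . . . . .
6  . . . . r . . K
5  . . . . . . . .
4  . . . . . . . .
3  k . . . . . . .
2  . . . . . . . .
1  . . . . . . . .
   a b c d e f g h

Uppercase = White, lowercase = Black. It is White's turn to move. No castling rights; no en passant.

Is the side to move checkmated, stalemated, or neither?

neither

White to move; white king on h6.
In check: yes, from the black rook on e6.
King squares — g5: available; h5: available; g6: attacked by Re6; g7: available; h7: available.
Legal moves for White: Kh7, Kg7, Kh5, Kg5.
White is in check but has 4 legal moves → neither.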